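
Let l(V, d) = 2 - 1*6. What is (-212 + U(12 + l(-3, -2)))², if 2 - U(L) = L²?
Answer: 75076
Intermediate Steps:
l(V, d) = -4 (l(V, d) = 2 - 6 = -4)
U(L) = 2 - L²
(-212 + U(12 + l(-3, -2)))² = (-212 + (2 - (12 - 4)²))² = (-212 + (2 - 1*8²))² = (-212 + (2 - 1*64))² = (-212 + (2 - 64))² = (-212 - 62)² = (-274)² = 75076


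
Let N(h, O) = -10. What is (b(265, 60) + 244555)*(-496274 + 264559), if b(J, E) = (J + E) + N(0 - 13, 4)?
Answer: -56740052050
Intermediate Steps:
b(J, E) = -10 + E + J (b(J, E) = (J + E) - 10 = (E + J) - 10 = -10 + E + J)
(b(265, 60) + 244555)*(-496274 + 264559) = ((-10 + 60 + 265) + 244555)*(-496274 + 264559) = (315 + 244555)*(-231715) = 244870*(-231715) = -56740052050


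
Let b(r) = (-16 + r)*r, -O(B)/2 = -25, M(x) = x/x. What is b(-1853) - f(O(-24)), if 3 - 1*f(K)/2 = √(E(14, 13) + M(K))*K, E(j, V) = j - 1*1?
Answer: 3463251 + 100*√14 ≈ 3.4636e+6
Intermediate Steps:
M(x) = 1
O(B) = 50 (O(B) = -2*(-25) = 50)
E(j, V) = -1 + j (E(j, V) = j - 1 = -1 + j)
b(r) = r*(-16 + r)
f(K) = 6 - 2*K*√14 (f(K) = 6 - 2*√((-1 + 14) + 1)*K = 6 - 2*√(13 + 1)*K = 6 - 2*√14*K = 6 - 2*K*√14)
b(-1853) - f(O(-24)) = -1853*(-16 - 1853) - (6 - 2*50*√14) = -1853*(-1869) - (6 - 100*√14) = 3463257 + (-6 + 100*√14) = 3463251 + 100*√14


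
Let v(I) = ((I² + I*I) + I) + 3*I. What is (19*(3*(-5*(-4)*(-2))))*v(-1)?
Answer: 4560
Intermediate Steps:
v(I) = 2*I² + 4*I (v(I) = ((I² + I²) + I) + 3*I = (2*I² + I) + 3*I = (I + 2*I²) + 3*I = 2*I² + 4*I)
(19*(3*(-5*(-4)*(-2))))*v(-1) = (19*(3*(-5*(-4)*(-2))))*(2*(-1)*(2 - 1)) = (19*(3*(20*(-2))))*(2*(-1)*1) = (19*(3*(-40)))*(-2) = (19*(-120))*(-2) = -2280*(-2) = 4560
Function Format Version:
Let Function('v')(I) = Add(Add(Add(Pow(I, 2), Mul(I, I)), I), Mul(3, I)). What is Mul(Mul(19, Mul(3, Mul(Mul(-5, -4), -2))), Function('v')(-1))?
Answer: 4560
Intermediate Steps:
Function('v')(I) = Add(Mul(2, Pow(I, 2)), Mul(4, I)) (Function('v')(I) = Add(Add(Add(Pow(I, 2), Pow(I, 2)), I), Mul(3, I)) = Add(Add(Mul(2, Pow(I, 2)), I), Mul(3, I)) = Add(Add(I, Mul(2, Pow(I, 2))), Mul(3, I)) = Add(Mul(2, Pow(I, 2)), Mul(4, I)))
Mul(Mul(19, Mul(3, Mul(Mul(-5, -4), -2))), Function('v')(-1)) = Mul(Mul(19, Mul(3, Mul(Mul(-5, -4), -2))), Mul(2, -1, Add(2, -1))) = Mul(Mul(19, Mul(3, Mul(20, -2))), Mul(2, -1, 1)) = Mul(Mul(19, Mul(3, -40)), -2) = Mul(Mul(19, -120), -2) = Mul(-2280, -2) = 4560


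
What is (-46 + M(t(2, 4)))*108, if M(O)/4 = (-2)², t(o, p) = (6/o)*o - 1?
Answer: -3240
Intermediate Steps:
t(o, p) = 5 (t(o, p) = 6 - 1 = 5)
M(O) = 16 (M(O) = 4*(-2)² = 4*4 = 16)
(-46 + M(t(2, 4)))*108 = (-46 + 16)*108 = -30*108 = -3240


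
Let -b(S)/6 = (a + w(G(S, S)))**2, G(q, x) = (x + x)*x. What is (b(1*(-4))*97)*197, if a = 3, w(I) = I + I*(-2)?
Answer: -96424014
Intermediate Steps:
G(q, x) = 2*x**2 (G(q, x) = (2*x)*x = 2*x**2)
w(I) = -I (w(I) = I - 2*I = -I)
b(S) = -6*(3 - 2*S**2)**2
(b(1*(-4))*97)*197 = (-6*(-3 + 2*(1*(-4))**2)**2*97)*197 = (-6*(-3 + 2*(-4)**2)**2*97)*197 = (-6*(-3 + 2*16)**2*97)*197 = (-6*(-3 + 32)**2*97)*197 = (-6*29**2*97)*197 = (-6*841*97)*197 = -5046*97*197 = -489462*197 = -96424014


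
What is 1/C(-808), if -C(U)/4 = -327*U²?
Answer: 1/853946112 ≈ 1.1710e-9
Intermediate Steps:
C(U) = 1308*U² (C(U) = -(-1308)*U² = 1308*U²)
1/C(-808) = 1/(1308*(-808)²) = 1/(1308*652864) = 1/853946112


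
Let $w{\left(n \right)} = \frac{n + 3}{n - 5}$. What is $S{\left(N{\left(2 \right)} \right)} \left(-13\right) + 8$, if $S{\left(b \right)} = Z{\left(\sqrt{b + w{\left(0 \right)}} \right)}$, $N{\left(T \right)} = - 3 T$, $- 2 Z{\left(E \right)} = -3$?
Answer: $- \frac{23}{2} \approx -11.5$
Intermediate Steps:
$w{\left(n \right)} = \frac{3 + n}{-5 + n}$
$Z{\left(E \right)} = \frac{3}{2}$ ($Z{\left(E \right)} = \left(- \frac{1}{2}\right) \left(-3\right) = \frac{3}{2}$)
$S{\left(b \right)} = \frac{3}{2}$
$S{\left(N{\left(2 \right)} \right)} \left(-13\right) + 8 = \frac{3}{2} \left(-13\right) + 8 = - \frac{39}{2} + 8 = - \frac{23}{2}$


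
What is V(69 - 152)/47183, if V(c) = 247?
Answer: 247/47183 ≈ 0.0052349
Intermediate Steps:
V(69 - 152)/47183 = 247/47183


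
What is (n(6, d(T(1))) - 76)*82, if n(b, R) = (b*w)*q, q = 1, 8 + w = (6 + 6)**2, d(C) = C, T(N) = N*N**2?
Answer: 60680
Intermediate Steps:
T(N) = N**3
w = 136 (w = -8 + (6 + 6)**2 = -8 + 12**2 = -8 + 144 = 136)
n(b, R) = 136*b (n(b, R) = (b*136)*1 = (136*b)*1 = 136*b)
(n(6, d(T(1))) - 76)*82 = (136*6 - 76)*82 = (816 - 76)*82 = 740*82 = 60680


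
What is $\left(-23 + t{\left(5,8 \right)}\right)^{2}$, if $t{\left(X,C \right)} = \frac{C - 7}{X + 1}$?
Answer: $\frac{18769}{36} \approx 521.36$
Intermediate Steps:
$t{\left(X,C \right)} = \frac{-7 + C}{1 + X}$
$\left(-23 + t{\left(5,8 \right)}\right)^{2} = \left(-23 + \frac{-7 + 8}{1 + 5}\right)^{2} = \left(-23 + \frac{1}{6} \cdot 1\right)^{2} = \left(-23 + \frac{1}{6}\right)^{2} = \left(- \frac{137}{6}\right)^{2} = \frac{18769}{36}$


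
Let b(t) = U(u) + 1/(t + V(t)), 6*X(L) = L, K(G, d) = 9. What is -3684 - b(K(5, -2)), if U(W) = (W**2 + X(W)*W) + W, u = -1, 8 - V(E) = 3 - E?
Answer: -508421/138 ≈ -3684.2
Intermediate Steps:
V(E) = 5 + E (V(E) = 8 - (3 - E) = 8 + (-3 + E) = 5 + E)
X(L) = L/6
U(W) = W + 7*W**2/6 (U(W) = (W**2 + (W/6)*W) + W = (W**2 + W**2/6) + W = 7*W**2/6 + W = W + 7*W**2/6)
b(t) = 1/6 + 1/(5 + 2*t) (b(t) = (1/6)*(-1)*(6 + 7*(-1)) + 1/(t + (5 + t)) = (1/6)*(-1)*(6 - 7) + 1/(5 + 2*t) = (1/6)*(-1)*(-1) + 1/(5 + 2*t) = 1/6 + 1/(5 + 2*t))
-3684 - b(K(5, -2)) = -3684 - (11 + 2*9)/(6*(5 + 2*9)) = -3684 - (11 + 18)/(6*(5 + 18)) = -3684 - 29/(6*23) = -3684 - 1*29/138 = -3684 - 29/138 = -508421/138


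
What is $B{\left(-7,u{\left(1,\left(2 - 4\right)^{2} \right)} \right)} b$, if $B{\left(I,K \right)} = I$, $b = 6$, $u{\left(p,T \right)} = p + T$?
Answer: $-42$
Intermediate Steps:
$u{\left(p,T \right)} = T + p$
$B{\left(-7,u{\left(1,\left(2 - 4\right)^{2} \right)} \right)} b = \left(-7\right) 6 = -42$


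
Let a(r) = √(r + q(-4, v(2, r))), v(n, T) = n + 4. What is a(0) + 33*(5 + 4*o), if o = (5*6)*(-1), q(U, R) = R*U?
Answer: -3795 + 2*I*√6 ≈ -3795.0 + 4.899*I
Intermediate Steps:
v(n, T) = 4 + n
a(r) = √(-24 + r) (a(r) = √(r + (4 + 2)*(-4)) = √(r + 6*(-4)) = √(r - 24) = √(-24 + r))
o = -30 (o = 30*(-1) = -30)
a(0) + 33*(5 + 4*o) = √(-24 + 0) + 33*(5 + 4*(-30)) = √(-24) + 33*(5 - 120) = 2*I*√6 + 33*(-115) = 2*I*√6 - 3795 = -3795 + 2*I*√6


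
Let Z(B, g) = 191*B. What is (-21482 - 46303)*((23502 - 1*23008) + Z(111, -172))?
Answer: -1470595575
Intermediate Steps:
(-21482 - 46303)*((23502 - 1*23008) + Z(111, -172)) = (-21482 - 46303)*((23502 - 1*23008) + 191*111) = -67785*((23502 - 23008) + 21201) = -67785*(494 + 21201) = -67785*21695 = -1470595575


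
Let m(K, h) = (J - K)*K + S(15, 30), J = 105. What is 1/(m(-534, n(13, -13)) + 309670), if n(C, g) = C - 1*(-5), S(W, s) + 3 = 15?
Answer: -1/31544 ≈ -3.1702e-5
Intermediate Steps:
S(W, s) = 12 (S(W, s) = -3 + 15 = 12)
n(C, g) = 5 + C (n(C, g) = C + 5 = 5 + C)
m(K, h) = 12 + K*(105 - K) (m(K, h) = (105 - K)*K + 12 = K*(105 - K) + 12 = 12 + K*(105 - K))
1/(m(-534, n(13, -13)) + 309670) = 1/((12 - 1*(-534)² + 105*(-534)) + 309670) = 1/((12 - 1*285156 - 56070) + 309670) = 1/((12 - 285156 - 56070) + 309670) = 1/(-341214 + 309670) = 1/(-31544) = -1/31544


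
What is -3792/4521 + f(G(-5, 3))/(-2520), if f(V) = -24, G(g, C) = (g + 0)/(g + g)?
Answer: -131213/158235 ≈ -0.82923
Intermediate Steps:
G(g, C) = ½ (G(g, C) = g/((2*g)) = g*(1/(2*g)) = ½)
-3792/4521 + f(G(-5, 3))/(-2520) = -3792/4521 - 24/(-2520) = -3792*1/4521 - 24*(-1/2520) = -1264/1507 + 1/105 = -131213/158235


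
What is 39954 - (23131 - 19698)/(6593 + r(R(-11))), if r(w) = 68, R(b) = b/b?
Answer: 266130161/6661 ≈ 39954.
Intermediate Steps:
R(b) = 1
39954 - (23131 - 19698)/(6593 + r(R(-11))) = 39954 - (23131 - 19698)/(6593 + 68) = 39954 - 3433/6661 = 266130161/6661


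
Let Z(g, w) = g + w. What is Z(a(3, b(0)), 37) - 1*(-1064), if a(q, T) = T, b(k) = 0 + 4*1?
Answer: 1105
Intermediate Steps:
b(k) = 4 (b(k) = 0 + 4 = 4)
Z(a(3, b(0)), 37) - 1*(-1064) = (4 + 37) - 1*(-1064) = 41 + 1064 = 1105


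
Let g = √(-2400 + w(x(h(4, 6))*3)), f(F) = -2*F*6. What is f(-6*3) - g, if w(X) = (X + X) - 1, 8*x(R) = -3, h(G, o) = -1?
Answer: 216 - I*√9613/2 ≈ 216.0 - 49.023*I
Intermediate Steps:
x(R) = -3/8 (x(R) = (⅛)*(-3) = -3/8)
w(X) = -1 + 2*X (w(X) = 2*X - 1 = -1 + 2*X)
f(F) = -12*F
g = I*√9613/2 (g = √(-2400 + (-1 + 2*(-3/8*3))) = √(-2400 + (-1 + 2*(-9/8))) = √(-2400 + (-1 - 9/4)) = √(-2400 - 13/4) = √(-9613/4) = I*√9613/2 ≈ 49.023*I)
f(-6*3) - g = -(-72)*3 - I*√9613/2 = -12*(-18) - I*√9613/2 = 216 - I*√9613/2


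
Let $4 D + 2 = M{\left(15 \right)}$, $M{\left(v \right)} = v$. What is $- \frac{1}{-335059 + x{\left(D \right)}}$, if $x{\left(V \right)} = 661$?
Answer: $\frac{1}{334398} \approx 2.9904 \cdot 10^{-6}$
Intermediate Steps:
$D = \frac{13}{4}$ ($D = - \frac{1}{2} + \frac{1}{4} \cdot 15 = - \frac{1}{2} + \frac{15}{4} = \frac{13}{4} \approx 3.25$)
$- \frac{1}{-335059 + x{\left(D \right)}} = - \frac{1}{-335059 + 661} = - \frac{1}{-334398} = \left(-1\right) \left(- \frac{1}{334398}\right) = \frac{1}{334398}$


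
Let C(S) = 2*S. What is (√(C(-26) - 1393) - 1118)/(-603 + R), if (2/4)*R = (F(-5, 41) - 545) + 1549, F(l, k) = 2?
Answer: -1118/1409 + 17*I*√5/1409 ≈ -0.79347 + 0.026979*I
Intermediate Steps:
R = 2012 (R = 2*((2 - 545) + 1549) = 2*(-543 + 1549) = 2*1006 = 2012)
(√(C(-26) - 1393) - 1118)/(-603 + R) = (√(2*(-26) - 1393) - 1118)/(-603 + 2012) = (√(-52 - 1393) - 1118)/1409 = (√(-1445) - 1118)*(1/1409) = (17*I*√5 - 1118)*(1/1409) = (-1118 + 17*I*√5)*(1/1409) = -1118/1409 + 17*I*√5/1409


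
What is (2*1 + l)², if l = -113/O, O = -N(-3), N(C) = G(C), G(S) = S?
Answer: 11449/9 ≈ 1272.1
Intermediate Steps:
N(C) = C
O = 3 (O = -1*(-3) = 3)
l = -113/3 ≈ -37.667
(2*1 + l)² = (2*1 - 113/3)² = (2 - 113/3)² = (-107/3)² = 11449/9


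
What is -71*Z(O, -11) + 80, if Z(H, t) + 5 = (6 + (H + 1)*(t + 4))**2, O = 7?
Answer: -177065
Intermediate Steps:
Z(H, t) = -5 + (6 + (1 + H)*(4 + t))**2 (Z(H, t) = -5 + (6 + (H + 1)*(t + 4))**2 = -5 + (6 + (1 + H)*(4 + t))**2)
-71*Z(O, -11) + 80 = -71*(-5 + (10 - 11 + 4*7 + 7*(-11))**2) + 80 = -71*(-5 + (10 - 11 + 28 - 77)**2) + 80 = -71*(-5 + (-50)**2) + 80 = -71*(-5 + 2500) + 80 = -71*2495 + 80 = -177145 + 80 = -177065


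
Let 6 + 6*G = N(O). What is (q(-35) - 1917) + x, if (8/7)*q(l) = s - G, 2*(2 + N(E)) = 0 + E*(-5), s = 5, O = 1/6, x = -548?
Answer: -1416613/576 ≈ -2459.4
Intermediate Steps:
O = ⅙ ≈ 0.16667
N(E) = -2 - 5*E/2 (N(E) = -2 + (0 + E*(-5))/2 = -2 + (0 - 5*E)/2 = -2 + (-5*E)/2 = -2 - 5*E/2)
G = -101/72 (G = -1 + (-2 - 5/2*⅙)/6 = -1 + (-2 - 5/12)/6 = -1 + (⅙)*(-29/12) = -1 - 29/72 = -101/72 ≈ -1.4028)
q(l) = 3227/576 (q(l) = 7*(5 - 1*(-101/72))/8 = 7*(5 + 101/72)/8 = (7/8)*(461/72) = 3227/576)
(q(-35) - 1917) + x = (3227/576 - 1917) - 548 = -1100965/576 - 548 = -1416613/576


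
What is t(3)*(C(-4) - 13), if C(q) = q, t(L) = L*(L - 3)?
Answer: 0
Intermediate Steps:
t(L) = L*(-3 + L)
t(3)*(C(-4) - 13) = (3*(-3 + 3))*(-4 - 13) = (3*0)*(-17) = 0*(-17) = 0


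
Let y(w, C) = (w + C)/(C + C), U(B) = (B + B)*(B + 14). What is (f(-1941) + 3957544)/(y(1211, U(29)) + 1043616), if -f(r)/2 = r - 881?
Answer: 19768381744/5205560313 ≈ 3.7976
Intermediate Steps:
f(r) = 1762 - 2*r (f(r) = -2*(r - 881) = -2*(-881 + r) = 1762 - 2*r)
U(B) = 2*B*(14 + B) (U(B) = (2*B)*(14 + B) = 2*B*(14 + B))
y(w, C) = (C + w)/(2*C) (y(w, C) = (C + w)/((2*C)) = (C + w)*(1/(2*C)) = (C + w)/(2*C))
(f(-1941) + 3957544)/(y(1211, U(29)) + 1043616) = ((1762 - 2*(-1941)) + 3957544)/((2*29*(14 + 29) + 1211)/(2*((2*29*(14 + 29)))) + 1043616) = ((1762 + 3882) + 3957544)/((2*29*43 + 1211)/(2*((2*29*43))) + 1043616) = (5644 + 3957544)/((1/2)*(2494 + 1211)/2494 + 1043616) = 3963188/((1/2)*(1/2494)*3705 + 1043616) = 3963188/(3705/4988 + 1043616) = 3963188/(5205560313/4988) = 3963188*(4988/5205560313) = 19768381744/5205560313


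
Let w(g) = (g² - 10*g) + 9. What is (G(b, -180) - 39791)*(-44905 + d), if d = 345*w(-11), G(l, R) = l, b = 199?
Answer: -1500338840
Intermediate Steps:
w(g) = 9 + g² - 10*g
d = 82800 (d = 345*(9 + (-11)² - 10*(-11)) = 345*(9 + 121 + 110) = 345*240 = 82800)
(G(b, -180) - 39791)*(-44905 + d) = (199 - 39791)*(-44905 + 82800) = -39592*37895 = -1500338840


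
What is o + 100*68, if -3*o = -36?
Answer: 6812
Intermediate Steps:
o = 12 (o = -⅓*(-36) = 12)
o + 100*68 = 12 + 100*68 = 12 + 6800 = 6812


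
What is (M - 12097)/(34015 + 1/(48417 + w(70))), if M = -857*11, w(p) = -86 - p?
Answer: -259692441/410399479 ≈ -0.63278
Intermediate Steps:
M = -9427
(M - 12097)/(34015 + 1/(48417 + w(70))) = (-9427 - 12097)/(34015 + 1/(48417 + (-86 - 1*70))) = -21524/(34015 + 1/(48417 + (-86 - 70))) = -21524/(34015 + 1/(48417 - 156)) = -21524/(34015 + 1/48261) = -21524/1641597916/48261 = -21524*48261/1641597916 = -259692441/410399479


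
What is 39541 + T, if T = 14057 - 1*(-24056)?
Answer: 77654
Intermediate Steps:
T = 38113 (T = 14057 + 24056 = 38113)
39541 + T = 39541 + 38113 = 77654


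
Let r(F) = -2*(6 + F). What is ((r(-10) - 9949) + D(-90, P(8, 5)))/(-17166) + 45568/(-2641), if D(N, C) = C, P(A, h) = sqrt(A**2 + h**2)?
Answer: -755966107/45335406 - sqrt(89)/17166 ≈ -16.676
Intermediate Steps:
r(F) = -12 - 2*F
((r(-10) - 9949) + D(-90, P(8, 5)))/(-17166) + 45568/(-2641) = (((-12 - 2*(-10)) - 9949) + sqrt(8**2 + 5**2))/(-17166) + 45568/(-2641) = (((-12 + 20) - 9949) + sqrt(64 + 25))*(-1/17166) + 45568*(-1/2641) = ((8 - 9949) + sqrt(89))*(-1/17166) - 45568/2641 = (-9941 + sqrt(89))*(-1/17166) - 45568/2641 = (9941/17166 - sqrt(89)/17166) - 45568/2641 = -755966107/45335406 - sqrt(89)/17166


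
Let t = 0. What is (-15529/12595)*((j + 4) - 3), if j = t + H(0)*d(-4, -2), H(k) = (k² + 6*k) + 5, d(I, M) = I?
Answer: 295051/12595 ≈ 23.426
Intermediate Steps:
H(k) = 5 + k² + 6*k
j = -20 (j = 0 + (5 + 0² + 6*0)*(-4) = 0 + (5 + 0 + 0)*(-4) = 0 + 5*(-4) = 0 - 20 = -20)
(-15529/12595)*((j + 4) - 3) = (-15529/12595)*((-20 + 4) - 3) = (-15529*1/12595)*(-16 - 3) = -15529/12595*(-19) = 295051/12595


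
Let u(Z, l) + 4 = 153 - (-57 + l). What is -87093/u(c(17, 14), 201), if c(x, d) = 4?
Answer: -87093/5 ≈ -17419.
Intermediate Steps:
u(Z, l) = 206 - l (u(Z, l) = -4 + (153 - (-57 + l)) = -4 + (153 + (57 - l)) = -4 + (210 - l) = 206 - l)
-87093/u(c(17, 14), 201) = -87093/(206 - 1*201) = -87093/(206 - 201) = -87093/5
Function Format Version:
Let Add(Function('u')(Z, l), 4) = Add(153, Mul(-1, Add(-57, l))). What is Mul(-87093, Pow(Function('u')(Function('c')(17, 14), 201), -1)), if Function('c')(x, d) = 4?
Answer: Rational(-87093, 5) ≈ -17419.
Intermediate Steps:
Function('u')(Z, l) = Add(206, Mul(-1, l)) (Function('u')(Z, l) = Add(-4, Add(153, Mul(-1, Add(-57, l)))) = Add(-4, Add(153, Add(57, Mul(-1, l)))) = Add(-4, Add(210, Mul(-1, l))) = Add(206, Mul(-1, l)))
Mul(-87093, Pow(Function('u')(Function('c')(17, 14), 201), -1)) = Mul(-87093, Pow(Add(206, Mul(-1, 201)), -1)) = Mul(-87093, Pow(Add(206, -201), -1)) = Mul(-87093, Pow(5, -1)) = Mul(-87093, Rational(1, 5)) = Rational(-87093, 5)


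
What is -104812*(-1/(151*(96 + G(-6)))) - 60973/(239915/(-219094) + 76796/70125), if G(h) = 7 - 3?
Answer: -3536371431650382103/5675519975 ≈ -6.2309e+8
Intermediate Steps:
G(h) = 4
-104812*(-1/(151*(96 + G(-6)))) - 60973/(239915/(-219094) + 76796/70125) = -104812*(-1/(151*(96 + 4))) - 60973/(239915/(-219094) + 76796/70125) = -104812/(100*(-151)) - 60973/(239915*(-1/219094) + 76796*(1/70125)) = -104812/(-15100) - 60973/(-239915/219094 + 76796/70125) = -104812*(-1/15100) - 60973/1503449/15363966750 = 26203/3775 - 60973*15363966750/1503449 = 26203/3775 - 936787144647750/1503449 = -3536371431650382103/5675519975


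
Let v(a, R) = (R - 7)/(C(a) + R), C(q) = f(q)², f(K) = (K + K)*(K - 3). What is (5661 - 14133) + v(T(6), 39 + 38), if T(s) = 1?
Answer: -787826/93 ≈ -8471.3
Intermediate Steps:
f(K) = 2*K*(-3 + K) (f(K) = (2*K)*(-3 + K) = 2*K*(-3 + K))
C(q) = 4*q²*(-3 + q)² (C(q) = (2*q*(-3 + q))² = 4*q²*(-3 + q)²)
v(a, R) = (-7 + R)/(R + 4*a²*(-3 + a)²) (v(a, R) = (R - 7)/(4*a²*(-3 + a)² + R) = (-7 + R)/(R + 4*a²*(-3 + a)²))
(5661 - 14133) + v(T(6), 39 + 38) = (5661 - 14133) + (-7 + (39 + 38))/((39 + 38) + 4*1²*(-3 + 1)²) = -8472 + (-7 + 77)/(77 + 4*1*(-2)²) = -8472 + 70/(77 + 4*1*4) = -8472 + 70/(77 + 16) = -8472 + 70/93 = -787826/93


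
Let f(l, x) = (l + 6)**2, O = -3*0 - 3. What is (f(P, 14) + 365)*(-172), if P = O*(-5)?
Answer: -138632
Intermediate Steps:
O = -3 (O = 0 - 3 = -3)
P = 15 (P = -3*(-5) = 15)
f(l, x) = (6 + l)**2
(f(P, 14) + 365)*(-172) = ((6 + 15)**2 + 365)*(-172) = (21**2 + 365)*(-172) = (441 + 365)*(-172) = 806*(-172) = -138632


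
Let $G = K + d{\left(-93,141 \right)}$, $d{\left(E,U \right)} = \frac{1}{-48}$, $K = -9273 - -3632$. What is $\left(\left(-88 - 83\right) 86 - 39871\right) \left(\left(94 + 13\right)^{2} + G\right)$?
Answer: $- \frac{15215139791}{48} \approx -3.1698 \cdot 10^{8}$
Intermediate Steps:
$K = -5641$ ($K = -9273 + 3632 = -5641$)
$d{\left(E,U \right)} = - \frac{1}{48}$
$G = - \frac{270769}{48}$ ($G = -5641 - \frac{1}{48} = - \frac{270769}{48} \approx -5641.0$)
$\left(\left(-88 - 83\right) 86 - 39871\right) \left(\left(94 + 13\right)^{2} + G\right) = \left(\left(-88 - 83\right) 86 - 39871\right) \left(\left(94 + 13\right)^{2} - \frac{270769}{48}\right) = \left(\left(-171\right) 86 - 39871\right) \left(107^{2} - \frac{270769}{48}\right) = \left(-14706 - 39871\right) \left(11449 - \frac{270769}{48}\right) = \left(-54577\right) \frac{278783}{48} = - \frac{15215139791}{48}$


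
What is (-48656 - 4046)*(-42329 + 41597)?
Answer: 38577864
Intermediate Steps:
(-48656 - 4046)*(-42329 + 41597) = -52702*(-732) = 38577864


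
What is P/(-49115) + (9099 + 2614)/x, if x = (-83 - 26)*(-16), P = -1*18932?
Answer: 608301403/85656560 ≈ 7.1016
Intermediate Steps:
P = -18932
x = 1744 (x = -109*(-16) = 1744)
P/(-49115) + (9099 + 2614)/x = -18932/(-49115) + (9099 + 2614)/1744 = -18932*(-1/49115) + 11713*(1/1744) = 18932/49115 + 11713/1744 = 608301403/85656560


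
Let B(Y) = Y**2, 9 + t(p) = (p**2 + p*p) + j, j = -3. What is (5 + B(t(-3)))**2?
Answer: 1681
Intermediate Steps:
t(p) = -12 + 2*p**2 (t(p) = -9 + ((p**2 + p*p) - 3) = -9 + ((p**2 + p**2) - 3) = -9 + (2*p**2 - 3) = -9 + (-3 + 2*p**2) = -12 + 2*p**2)
(5 + B(t(-3)))**2 = (5 + (-12 + 2*(-3)**2)**2)**2 = (5 + (-12 + 2*9)**2)**2 = (5 + (-12 + 18)**2)**2 = (5 + 6**2)**2 = (5 + 36)**2 = 41**2 = 1681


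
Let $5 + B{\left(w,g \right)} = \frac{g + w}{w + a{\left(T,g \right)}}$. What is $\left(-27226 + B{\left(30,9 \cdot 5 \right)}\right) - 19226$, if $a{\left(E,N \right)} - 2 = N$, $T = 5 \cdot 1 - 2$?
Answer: $- \frac{3577114}{77} \approx -46456.0$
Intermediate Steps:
$T = 3$ ($T = 5 - 2 = 3$)
$a{\left(E,N \right)} = 2 + N$
$B{\left(w,g \right)} = -5 + \frac{g + w}{2 + g + w}$ ($B{\left(w,g \right)} = -5 + \frac{g + w}{w + \left(2 + g\right)} = -5 + \frac{g + w}{2 + g + w}$)
$\left(-27226 + B{\left(30,9 \cdot 5 \right)}\right) - 19226 = \left(-27226 + \frac{2 \left(-5 - 2 \cdot 9 \cdot 5 - 60\right)}{2 + 9 \cdot 5 + 30}\right) - 19226 = \left(-27226 + \frac{2 \left(-5 - 90 - 60\right)}{2 + 45 + 30}\right) - 19226 = \left(-27226 + \frac{2 \left(-5 - 90 - 60\right)}{77}\right) - 19226 = \left(-27226 + 2 \cdot \frac{1}{77} \left(-155\right)\right) - 19226 = \left(-27226 - \frac{310}{77}\right) - 19226 = - \frac{2096712}{77} - 19226 = - \frac{3577114}{77}$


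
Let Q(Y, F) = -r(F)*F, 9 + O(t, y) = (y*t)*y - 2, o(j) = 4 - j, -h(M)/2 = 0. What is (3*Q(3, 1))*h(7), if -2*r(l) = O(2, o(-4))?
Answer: 0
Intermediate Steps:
h(M) = 0 (h(M) = -2*0 = 0)
O(t, y) = -11 + t*y**2 (O(t, y) = -9 + ((y*t)*y - 2) = -9 + ((t*y)*y - 2) = -9 + (t*y**2 - 2) = -9 + (-2 + t*y**2) = -11 + t*y**2)
r(l) = -117/2 (r(l) = -(-11 + 2*(4 - 1*(-4))**2)/2 = -(-11 + 2*(4 + 4)**2)/2 = -(-11 + 2*8**2)/2 = -(-11 + 2*64)/2 = -(-11 + 128)/2 = -1/2*117 = -117/2)
Q(Y, F) = 117*F/2 (Q(Y, F) = -(-117)*F/2 = 117*F/2)
(3*Q(3, 1))*h(7) = (3*((117/2)*1))*0 = (3*(117/2))*0 = (351/2)*0 = 0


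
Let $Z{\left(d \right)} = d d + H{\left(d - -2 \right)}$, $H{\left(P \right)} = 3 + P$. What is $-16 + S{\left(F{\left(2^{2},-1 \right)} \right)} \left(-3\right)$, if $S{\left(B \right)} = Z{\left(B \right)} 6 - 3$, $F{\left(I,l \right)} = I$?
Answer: $-457$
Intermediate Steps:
$Z{\left(d \right)} = 5 + d + d^{2}$ ($Z{\left(d \right)} = d d + \left(3 + \left(d - -2\right)\right) = d^{2} + \left(3 + \left(d + 2\right)\right) = d^{2} + \left(3 + \left(2 + d\right)\right) = d^{2} + \left(5 + d\right) = 5 + d + d^{2}$)
$S{\left(B \right)} = 27 + 6 B + 6 B^{2}$ ($S{\left(B \right)} = \left(5 + B + B^{2}\right) 6 - 3 = \left(30 + 6 B + 6 B^{2}\right) - 3 = 27 + 6 B + 6 B^{2}$)
$-16 + S{\left(F{\left(2^{2},-1 \right)} \right)} \left(-3\right) = -16 + \left(27 + 6 \cdot 2^{2} + 6 \left(2^{2}\right)^{2}\right) \left(-3\right) = -16 + \left(27 + 6 \cdot 4 + 6 \cdot 4^{2}\right) \left(-3\right) = -16 + \left(27 + 24 + 6 \cdot 16\right) \left(-3\right) = -16 + \left(27 + 24 + 96\right) \left(-3\right) = -16 + 147 \left(-3\right) = -16 - 441 = -457$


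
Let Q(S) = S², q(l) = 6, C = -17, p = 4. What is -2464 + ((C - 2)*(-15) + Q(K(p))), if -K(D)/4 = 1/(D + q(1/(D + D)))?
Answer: -54471/25 ≈ -2178.8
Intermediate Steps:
K(D) = -4/(6 + D) (K(D) = -4/(D + 6) = -4/(6 + D))
-2464 + ((C - 2)*(-15) + Q(K(p))) = -2464 + ((-17 - 2)*(-15) + (-4/(6 + 4))²) = -2464 + (-19*(-15) + (-4/10)²) = -2464 + (285 + (-4*⅒)²) = -2464 + (285 + (-⅖)²) = -2464 + (285 + 4/25) = -2464 + 7129/25 = -54471/25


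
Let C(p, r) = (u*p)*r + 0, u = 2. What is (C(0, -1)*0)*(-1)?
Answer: 0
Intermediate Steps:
C(p, r) = 2*p*r (C(p, r) = (2*p)*r + 0 = 2*p*r + 0 = 2*p*r)
(C(0, -1)*0)*(-1) = ((2*0*(-1))*0)*(-1) = (0*0)*(-1) = 0*(-1) = 0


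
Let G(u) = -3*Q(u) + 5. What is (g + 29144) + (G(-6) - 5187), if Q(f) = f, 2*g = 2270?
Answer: 25115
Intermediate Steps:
g = 1135 (g = (½)*2270 = 1135)
G(u) = 5 - 3*u (G(u) = -3*u + 5 = 5 - 3*u)
(g + 29144) + (G(-6) - 5187) = (1135 + 29144) + ((5 - 3*(-6)) - 5187) = 30279 + ((5 + 18) - 5187) = 30279 + (23 - 5187) = 30279 - 5164 = 25115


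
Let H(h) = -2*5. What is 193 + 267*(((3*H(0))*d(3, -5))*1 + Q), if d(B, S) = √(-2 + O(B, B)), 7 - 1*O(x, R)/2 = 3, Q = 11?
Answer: 3130 - 8010*√6 ≈ -16490.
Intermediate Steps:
O(x, R) = 8 (O(x, R) = 14 - 2*3 = 14 - 6 = 8)
d(B, S) = √6 (d(B, S) = √(-2 + 8) = √6)
H(h) = -10
193 + 267*(((3*H(0))*d(3, -5))*1 + Q) = 193 + 267*(((3*(-10))*√6)*1 + 11) = 193 + 267*(-30*√6*1 + 11) = 193 + 267*(-30*√6 + 11) = 193 + 267*(11 - 30*√6) = 193 + (2937 - 8010*√6) = 3130 - 8010*√6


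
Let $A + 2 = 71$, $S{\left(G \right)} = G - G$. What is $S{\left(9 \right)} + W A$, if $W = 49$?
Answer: $3381$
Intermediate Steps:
$S{\left(G \right)} = 0$
$A = 69$ ($A = -2 + 71 = 69$)
$S{\left(9 \right)} + W A = 0 + 49 \cdot 69 = 0 + 3381 = 3381$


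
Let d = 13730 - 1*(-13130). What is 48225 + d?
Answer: 75085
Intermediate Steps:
d = 26860 (d = 13730 + 13130 = 26860)
48225 + d = 48225 + 26860 = 75085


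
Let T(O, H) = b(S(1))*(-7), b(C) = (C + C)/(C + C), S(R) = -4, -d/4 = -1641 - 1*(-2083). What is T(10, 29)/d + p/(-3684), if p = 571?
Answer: -245935/1628328 ≈ -0.15104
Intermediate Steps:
d = -1768 (d = -4*(-1641 - 1*(-2083)) = -4*(-1641 + 2083) = -4*442 = -1768)
b(C) = 1 (b(C) = (2*C)/((2*C)) = (2*C)*(1/(2*C)) = 1)
T(O, H) = -7 (T(O, H) = 1*(-7) = -7)
T(10, 29)/d + p/(-3684) = -7/(-1768) + 571/(-3684) = -7*(-1/1768) + 571*(-1/3684) = 7/1768 - 571/3684 = -245935/1628328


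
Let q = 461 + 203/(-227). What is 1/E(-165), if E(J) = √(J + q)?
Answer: √15206503/66989 ≈ 0.058212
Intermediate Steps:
q = 104444/227 (q = 461 + 203*(-1/227) = 461 - 203/227 = 104444/227 ≈ 460.11)
E(J) = √(104444/227 + J) (E(J) = √(J + 104444/227) = √(104444/227 + J))
1/E(-165) = 1/(√(23708788 + 51529*(-165))/227) = 1/(√(23708788 - 8502285)/227) = 1/(√15206503/227) = √15206503/66989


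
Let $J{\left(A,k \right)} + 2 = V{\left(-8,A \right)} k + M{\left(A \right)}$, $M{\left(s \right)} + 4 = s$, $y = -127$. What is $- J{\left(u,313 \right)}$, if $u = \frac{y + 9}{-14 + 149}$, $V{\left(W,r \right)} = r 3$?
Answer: $\frac{22346}{27} \approx 827.63$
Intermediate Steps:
$V{\left(W,r \right)} = 3 r$
$u = - \frac{118}{135}$ ($u = \frac{-127 + 9}{-14 + 149} = - \frac{118}{135} \approx -0.87407$)
$M{\left(s \right)} = -4 + s$
$J{\left(A,k \right)} = -6 + A + 3 A k$ ($J{\left(A,k \right)} = -2 + \left(3 A k + \left(-4 + A\right)\right) = -2 + \left(-4 + A + 3 A k\right) = -6 + A + 3 A k$)
$- J{\left(u,313 \right)} = - (-6 - \frac{118}{135} + 3 \left(- \frac{118}{135}\right) 313) = - (-6 - \frac{118}{135} - \frac{36934}{45}) = \left(-1\right) \left(- \frac{22346}{27}\right) = \frac{22346}{27}$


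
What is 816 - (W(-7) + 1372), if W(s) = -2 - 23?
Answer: -531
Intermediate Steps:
W(s) = -25
816 - (W(-7) + 1372) = 816 - (-25 + 1372) = 816 - 1*1347 = 816 - 1347 = -531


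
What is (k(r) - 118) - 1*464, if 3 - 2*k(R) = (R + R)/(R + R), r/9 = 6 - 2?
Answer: -581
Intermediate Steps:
r = 36 (r = 9*(6 - 2) = 9*4 = 36)
k(R) = 1 (k(R) = 3/2 - (R + R)/(2*(R + R)) = 3/2 - 2*R/(2*(2*R)) = 3/2 - 2*R*1/(2*R)/2 = 3/2 - ½*1 = 3/2 - ½ = 1)
(k(r) - 118) - 1*464 = (1 - 118) - 1*464 = -117 - 464 = -581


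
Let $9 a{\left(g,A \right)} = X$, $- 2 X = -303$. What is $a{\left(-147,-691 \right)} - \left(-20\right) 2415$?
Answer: $\frac{289901}{6} \approx 48317.0$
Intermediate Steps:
$X = \frac{303}{2}$ ($X = \left(- \frac{1}{2}\right) \left(-303\right) = \frac{303}{2} \approx 151.5$)
$a{\left(g,A \right)} = \frac{101}{6}$ ($a{\left(g,A \right)} = \frac{1}{9} \cdot \frac{303}{2} = \frac{101}{6}$)
$a{\left(-147,-691 \right)} - \left(-20\right) 2415 = \frac{101}{6} - \left(-20\right) 2415 = \frac{101}{6} - -48300 = \frac{101}{6} + 48300 = \frac{289901}{6}$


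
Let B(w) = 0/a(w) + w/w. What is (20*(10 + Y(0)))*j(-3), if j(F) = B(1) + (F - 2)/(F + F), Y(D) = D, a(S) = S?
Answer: 1100/3 ≈ 366.67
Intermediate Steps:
B(w) = 1 (B(w) = 0/w + w/w = 0 + 1 = 1)
j(F) = 1 + (-2 + F)/(2*F) (j(F) = 1 + (F - 2)/(F + F) = 1 + (-2 + F)/((2*F)) = 1 + (-2 + F)*(1/(2*F)) = 1 + (-2 + F)/(2*F))
(20*(10 + Y(0)))*j(-3) = (20*(10 + 0))*(3/2 - 1/(-3)) = (20*10)*(3/2 - 1*(-⅓)) = 200*(3/2 + ⅓) = 200*(11/6) = 1100/3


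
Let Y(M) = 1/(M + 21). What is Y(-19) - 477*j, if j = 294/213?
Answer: -93421/142 ≈ -657.89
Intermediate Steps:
j = 98/71 (j = 294*(1/213) = 98/71 ≈ 1.3803)
Y(M) = 1/(21 + M)
Y(-19) - 477*j = 1/(21 - 19) - 477*98/71 = 1/2 - 46746/71 = ½ - 46746/71 = -93421/142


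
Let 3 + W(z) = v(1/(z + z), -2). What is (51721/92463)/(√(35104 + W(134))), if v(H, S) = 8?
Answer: 51721*√3901/1082094489 ≈ 0.0029853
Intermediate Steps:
W(z) = 5 (W(z) = -3 + 8 = 5)
(51721/92463)/(√(35104 + W(134))) = (51721/92463)/(√(35104 + 5)) = (51721*(1/92463))/(√35109) = 51721/(92463*((3*√3901))) = 51721*(√3901/11703)/92463 = 51721*√3901/1082094489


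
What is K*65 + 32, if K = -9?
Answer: -553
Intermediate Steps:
K*65 + 32 = -9*65 + 32 = -585 + 32 = -553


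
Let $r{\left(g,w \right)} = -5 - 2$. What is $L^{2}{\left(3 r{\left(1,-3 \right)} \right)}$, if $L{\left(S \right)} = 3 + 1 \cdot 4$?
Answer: $49$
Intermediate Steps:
$r{\left(g,w \right)} = -7$ ($r{\left(g,w \right)} = -5 - 2 = -7$)
$L{\left(S \right)} = 7$ ($L{\left(S \right)} = 3 + 4 = 7$)
$L^{2}{\left(3 r{\left(1,-3 \right)} \right)} = 7^{2} = 49$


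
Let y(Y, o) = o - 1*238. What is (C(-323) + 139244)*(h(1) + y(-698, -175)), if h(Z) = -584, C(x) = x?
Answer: -138504237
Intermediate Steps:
y(Y, o) = -238 + o (y(Y, o) = o - 238 = -238 + o)
(C(-323) + 139244)*(h(1) + y(-698, -175)) = (-323 + 139244)*(-584 + (-238 - 175)) = 138921*(-584 - 413) = 138921*(-997) = -138504237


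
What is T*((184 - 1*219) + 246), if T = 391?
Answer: 82501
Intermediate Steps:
T*((184 - 1*219) + 246) = 391*((184 - 1*219) + 246) = 391*((184 - 219) + 246) = 391*(-35 + 246) = 391*211 = 82501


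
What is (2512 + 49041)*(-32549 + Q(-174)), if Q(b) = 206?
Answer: -1667378679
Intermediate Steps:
(2512 + 49041)*(-32549 + Q(-174)) = (2512 + 49041)*(-32549 + 206) = 51553*(-32343) = -1667378679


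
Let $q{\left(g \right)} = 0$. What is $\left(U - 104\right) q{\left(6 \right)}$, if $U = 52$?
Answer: $0$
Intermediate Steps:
$\left(U - 104\right) q{\left(6 \right)} = \left(52 - 104\right) 0 = \left(-52\right) 0 = 0$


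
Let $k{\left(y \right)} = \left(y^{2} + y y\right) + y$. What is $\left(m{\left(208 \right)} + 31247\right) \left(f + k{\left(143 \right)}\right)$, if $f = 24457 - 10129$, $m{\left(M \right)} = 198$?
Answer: $1741078205$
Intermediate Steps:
$k{\left(y \right)} = y + 2 y^{2}$ ($k{\left(y \right)} = \left(y^{2} + y^{2}\right) + y = 2 y^{2} + y = y + 2 y^{2}$)
$f = 14328$
$\left(m{\left(208 \right)} + 31247\right) \left(f + k{\left(143 \right)}\right) = \left(198 + 31247\right) \left(14328 + 143 \left(1 + 2 \cdot 143\right)\right) = 31445 \left(14328 + 143 \left(1 + 286\right)\right) = 31445 \left(14328 + 143 \cdot 287\right) = 31445 \left(14328 + 41041\right) = 31445 \cdot 55369 = 1741078205$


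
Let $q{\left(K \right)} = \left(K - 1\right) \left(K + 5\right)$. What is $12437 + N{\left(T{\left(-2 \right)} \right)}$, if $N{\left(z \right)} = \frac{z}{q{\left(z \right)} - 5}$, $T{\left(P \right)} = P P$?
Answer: $\frac{136809}{11} \approx 12437.0$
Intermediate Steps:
$q{\left(K \right)} = \left(-1 + K\right) \left(5 + K\right)$
$T{\left(P \right)} = P^{2}$
$N{\left(z \right)} = \frac{z}{-10 + z^{2} + 4 z}$ ($N{\left(z \right)} = \frac{z}{\left(-5 + z^{2} + 4 z\right) - 5} = \frac{z}{-10 + z^{2} + 4 z}$)
$12437 + N{\left(T{\left(-2 \right)} \right)} = 12437 + \frac{\left(-2\right)^{2}}{-10 + \left(\left(-2\right)^{2}\right)^{2} + 4 \left(-2\right)^{2}} = 12437 + \frac{4}{-10 + 4^{2} + 4 \cdot 4} = 12437 + \frac{4}{-10 + 16 + 16} = 12437 + \frac{4}{22} = 12437 + 4 \cdot \frac{1}{22} = 12437 + \frac{2}{11} = \frac{136809}{11}$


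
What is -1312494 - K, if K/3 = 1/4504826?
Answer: -5912557096047/4504826 ≈ -1.3125e+6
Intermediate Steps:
K = 3/4504826 ≈ 6.6595e-7
-1312494 - K = -1312494 - 1*3/4504826 = -1312494 - 3/4504826 = -5912557096047/4504826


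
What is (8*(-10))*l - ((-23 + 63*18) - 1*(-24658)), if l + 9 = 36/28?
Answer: -176063/7 ≈ -25152.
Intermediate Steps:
l = -54/7 (l = -9 + 36/28 = -9 + 36*(1/28) = -9 + 9/7 = -54/7 ≈ -7.7143)
(8*(-10))*l - ((-23 + 63*18) - 1*(-24658)) = (8*(-10))*(-54/7) - ((-23 + 63*18) - 1*(-24658)) = -80*(-54/7) - ((-23 + 1134) + 24658) = 4320/7 - (1111 + 24658) = 4320/7 - 1*25769 = 4320/7 - 25769 = -176063/7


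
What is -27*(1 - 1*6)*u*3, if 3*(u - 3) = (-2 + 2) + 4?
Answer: 1755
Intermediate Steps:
u = 13/3 (u = 3 + ((-2 + 2) + 4)/3 = 3 + (0 + 4)/3 = 3 + (⅓)*4 = 3 + 4/3 = 13/3 ≈ 4.3333)
-27*(1 - 1*6)*u*3 = -27*(1 - 1*6)*(13/3)*3 = -27*(1 - 6)*(13/3)*3 = -27*(-5*13/3)*3 = -(-585)*3 = -27*(-65) = 1755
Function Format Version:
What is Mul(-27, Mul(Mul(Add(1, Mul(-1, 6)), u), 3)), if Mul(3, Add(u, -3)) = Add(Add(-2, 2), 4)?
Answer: 1755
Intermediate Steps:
u = Rational(13, 3) (u = Add(3, Mul(Rational(1, 3), Add(Add(-2, 2), 4))) = Add(3, Mul(Rational(1, 3), Add(0, 4))) = Add(3, Mul(Rational(1, 3), 4)) = Add(3, Rational(4, 3)) = Rational(13, 3) ≈ 4.3333)
Mul(-27, Mul(Mul(Add(1, Mul(-1, 6)), u), 3)) = Mul(-27, Mul(Mul(Add(1, Mul(-1, 6)), Rational(13, 3)), 3)) = Mul(-27, Mul(Mul(Add(1, -6), Rational(13, 3)), 3)) = Mul(-27, Mul(Mul(-5, Rational(13, 3)), 3)) = Mul(-27, Mul(Rational(-65, 3), 3)) = Mul(-27, -65) = 1755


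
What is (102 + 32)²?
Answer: 17956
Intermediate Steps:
(102 + 32)² = 134² = 17956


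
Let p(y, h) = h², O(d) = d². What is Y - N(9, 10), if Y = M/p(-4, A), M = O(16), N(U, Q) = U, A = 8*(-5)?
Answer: -221/25 ≈ -8.8400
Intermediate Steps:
A = -40
M = 256 (M = 16² = 256)
Y = 4/25 (Y = 256/((-40)²) = 256/1600 = 256*(1/1600) = 4/25 ≈ 0.16000)
Y - N(9, 10) = 4/25 - 1*9 = 4/25 - 9 = -221/25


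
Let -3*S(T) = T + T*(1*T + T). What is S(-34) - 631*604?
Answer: -1145650/3 ≈ -3.8188e+5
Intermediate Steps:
S(T) = -2*T²/3 - T/3 (S(T) = -(T + T*(1*T + T))/3 = -(T + T*(T + T))/3 = -(T + T*(2*T))/3 = -(T + 2*T²)/3 = -2*T²/3 - T/3)
S(-34) - 631*604 = -⅓*(-34)*(1 + 2*(-34)) - 631*604 = -⅓*(-34)*(1 - 68) - 381124 = -⅓*(-34)*(-67) - 381124 = -2278/3 - 381124 = -1145650/3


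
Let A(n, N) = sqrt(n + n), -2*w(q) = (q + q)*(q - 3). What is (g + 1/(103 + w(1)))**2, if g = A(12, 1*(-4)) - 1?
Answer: 275416/11025 - 416*sqrt(6)/105 ≈ 15.276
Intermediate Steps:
w(q) = -q*(-3 + q) (w(q) = -(q + q)*(q - 3)/2 = -2*q*(-3 + q)/2 = -q*(-3 + q))
A(n, N) = sqrt(2)*sqrt(n) (A(n, N) = sqrt(2*n) = sqrt(2)*sqrt(n))
g = -1 + 2*sqrt(6) (g = sqrt(2)*sqrt(12) - 1 = sqrt(2)*(2*sqrt(3)) - 1 = 2*sqrt(6) - 1 = -1 + 2*sqrt(6) ≈ 3.8990)
(g + 1/(103 + w(1)))**2 = ((-1 + 2*sqrt(6)) + 1/(103 + 1*(3 - 1*1)))**2 = ((-1 + 2*sqrt(6)) + 1/(103 + 1*(3 - 1)))**2 = ((-1 + 2*sqrt(6)) + 1/(103 + 1*2))**2 = ((-1 + 2*sqrt(6)) + 1/(103 + 2))**2 = ((-1 + 2*sqrt(6)) + 1/105)**2 = (-104/105 + 2*sqrt(6))**2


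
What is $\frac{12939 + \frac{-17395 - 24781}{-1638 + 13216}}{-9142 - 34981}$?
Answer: $- \frac{74882783}{255428047} \approx -0.29317$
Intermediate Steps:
$\frac{12939 + \frac{-17395 - 24781}{-1638 + 13216}}{-9142 - 34981} = \frac{12939 - \frac{42176}{11578}}{-44123} = \left(12939 - \frac{21088}{5789}\right) \left(- \frac{1}{44123}\right) = \frac{74882783}{5789} \left(- \frac{1}{44123}\right) = - \frac{74882783}{255428047}$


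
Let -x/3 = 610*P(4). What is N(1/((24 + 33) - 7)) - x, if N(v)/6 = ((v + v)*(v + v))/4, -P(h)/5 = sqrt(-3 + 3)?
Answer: 3/1250 ≈ 0.0024000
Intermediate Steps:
P(h) = 0 (P(h) = -5*sqrt(-3 + 3) = -5*sqrt(0) = -5*0 = 0)
N(v) = 6*v**2 (N(v) = 6*(((v + v)*(v + v))/4) = 6*(((2*v)*(2*v))*(1/4)) = 6*((4*v**2)*(1/4)) = 6*v**2)
x = 0 (x = -1830*0 = -3*0 = 0)
N(1/((24 + 33) - 7)) - x = 6*(1/((24 + 33) - 7))**2 - 1*0 = 6*(1/(57 - 7))**2 + 0 = 6*(1/50)**2 + 0 = 6*(1/2500) + 0 = 3/1250 + 0 = 3/1250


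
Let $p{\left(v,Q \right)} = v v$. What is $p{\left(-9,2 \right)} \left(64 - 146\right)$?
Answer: $-6642$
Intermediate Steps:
$p{\left(v,Q \right)} = v^{2}$
$p{\left(-9,2 \right)} \left(64 - 146\right) = \left(-9\right)^{2} \left(64 - 146\right) = 81 \left(-82\right) = -6642$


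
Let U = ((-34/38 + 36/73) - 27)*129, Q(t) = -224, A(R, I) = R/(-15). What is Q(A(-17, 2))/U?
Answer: 155344/2451387 ≈ 0.063370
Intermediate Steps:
A(R, I) = -R/15 (A(R, I) = R*(-1/15) = -R/15)
U = -4902774/1387 (U = ((-34*1/38 + 36*(1/73)) - 27)*129 = ((-17/19 + 36/73) - 27)*129 = (-557/1387 - 27)*129 = -38006/1387*129 = -4902774/1387 ≈ -3534.8)
Q(A(-17, 2))/U = -224/(-4902774/1387) = -224*(-1387/4902774) = 155344/2451387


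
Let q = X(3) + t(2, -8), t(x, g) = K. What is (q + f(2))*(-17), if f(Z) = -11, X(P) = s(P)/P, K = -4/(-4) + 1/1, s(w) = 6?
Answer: 119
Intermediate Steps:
K = 2 (K = -4*(-¼) + 1*1 = 1 + 1 = 2)
t(x, g) = 2
X(P) = 6/P
q = 4 (q = 6/3 + 2 = 6*(⅓) + 2 = 2 + 2 = 4)
(q + f(2))*(-17) = (4 - 11)*(-17) = -7*(-17) = 119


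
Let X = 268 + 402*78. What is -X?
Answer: -31624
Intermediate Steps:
X = 31624 (X = 268 + 31356 = 31624)
-X = -1*31624 = -31624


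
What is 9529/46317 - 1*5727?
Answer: -265247930/46317 ≈ -5726.8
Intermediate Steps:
9529/46317 - 1*5727 = 9529*(1/46317) - 5727 = 9529/46317 - 5727 = -265247930/46317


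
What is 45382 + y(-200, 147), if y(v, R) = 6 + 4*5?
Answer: 45408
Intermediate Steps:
y(v, R) = 26 (y(v, R) = 6 + 20 = 26)
45382 + y(-200, 147) = 45382 + 26 = 45408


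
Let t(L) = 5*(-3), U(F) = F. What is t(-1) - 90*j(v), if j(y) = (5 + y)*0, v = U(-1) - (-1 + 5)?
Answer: -15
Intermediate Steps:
t(L) = -15
v = -5 (v = -1 - (-1 + 5) = -1 - 1*4 = -1 - 4 = -5)
j(y) = 0
t(-1) - 90*j(v) = -15 - 90*0 = -15 + 0 = -15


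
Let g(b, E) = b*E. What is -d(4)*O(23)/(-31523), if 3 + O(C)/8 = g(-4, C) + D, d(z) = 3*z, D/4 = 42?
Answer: 7008/31523 ≈ 0.22231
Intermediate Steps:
D = 168 (D = 4*42 = 168)
g(b, E) = E*b
O(C) = 1320 - 32*C (O(C) = -24 + 8*(C*(-4) + 168) = -24 + 8*(-4*C + 168) = -24 + 8*(168 - 4*C) = -24 + (1344 - 32*C) = 1320 - 32*C)
-d(4)*O(23)/(-31523) = -3*4*(1320 - 32*23)/(-31523) = -12*(1320 - 736)*(-1/31523) = -12*584*(-1/31523) = -1*7008*(-1/31523) = -7008*(-1/31523) = 7008/31523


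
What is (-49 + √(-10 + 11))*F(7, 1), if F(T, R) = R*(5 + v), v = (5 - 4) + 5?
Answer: -528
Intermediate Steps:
v = 6 (v = 1 + 5 = 6)
F(T, R) = 11*R (F(T, R) = R*(5 + 6) = R*11 = 11*R)
(-49 + √(-10 + 11))*F(7, 1) = (-49 + √(-10 + 11))*(11*1) = (-49 + √1)*11 = (-49 + 1)*11 = -48*11 = -528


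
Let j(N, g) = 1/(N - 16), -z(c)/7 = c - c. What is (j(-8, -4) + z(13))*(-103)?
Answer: 103/24 ≈ 4.2917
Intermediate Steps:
z(c) = 0 (z(c) = -7*(c - c) = -7*0 = 0)
j(N, g) = 1/(-16 + N)
(j(-8, -4) + z(13))*(-103) = (1/(-16 - 8) + 0)*(-103) = (1/(-24) + 0)*(-103) = (-1/24 + 0)*(-103) = -1/24*(-103) = 103/24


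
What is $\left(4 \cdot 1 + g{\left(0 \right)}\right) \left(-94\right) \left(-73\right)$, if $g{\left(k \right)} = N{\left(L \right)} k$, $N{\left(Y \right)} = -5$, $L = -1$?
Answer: $27448$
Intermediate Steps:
$g{\left(k \right)} = - 5 k$
$\left(4 \cdot 1 + g{\left(0 \right)}\right) \left(-94\right) \left(-73\right) = \left(4 \cdot 1 - 0\right) \left(-94\right) \left(-73\right) = \left(4 + 0\right) \left(-94\right) \left(-73\right) = 4 \left(-94\right) \left(-73\right) = \left(-376\right) \left(-73\right) = 27448$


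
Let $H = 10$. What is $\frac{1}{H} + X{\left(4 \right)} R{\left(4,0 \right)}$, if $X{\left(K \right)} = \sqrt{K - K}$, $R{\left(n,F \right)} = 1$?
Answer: $\frac{1}{10} \approx 0.1$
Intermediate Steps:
$X{\left(K \right)} = 0$ ($X{\left(K \right)} = \sqrt{0} = 0$)
$\frac{1}{H} + X{\left(4 \right)} R{\left(4,0 \right)} = \frac{1}{10} + 0 \cdot 1 = \frac{1}{10} + 0 = \frac{1}{10}$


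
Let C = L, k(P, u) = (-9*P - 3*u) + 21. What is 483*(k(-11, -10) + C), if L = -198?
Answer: -23184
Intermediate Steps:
k(P, u) = 21 - 9*P - 3*u
C = -198
483*(k(-11, -10) + C) = 483*((21 - 9*(-11) - 3*(-10)) - 198) = 483*((21 + 99 + 30) - 198) = 483*(150 - 198) = 483*(-48) = -23184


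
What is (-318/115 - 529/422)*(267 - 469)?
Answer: 19698131/24265 ≈ 811.79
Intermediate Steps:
(-318/115 - 529/422)*(267 - 469) = (-318*1/115 - 529*1/422)*(-202) = (-318/115 - 529/422)*(-202) = -195031/48530*(-202) = 19698131/24265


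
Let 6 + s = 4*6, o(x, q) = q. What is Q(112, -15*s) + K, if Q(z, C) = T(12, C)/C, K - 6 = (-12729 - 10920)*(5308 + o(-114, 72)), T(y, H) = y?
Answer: -5725422632/45 ≈ -1.2723e+8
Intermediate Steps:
s = 18 (s = -6 + 4*6 = -6 + 24 = 18)
K = -127231614 (K = 6 + (-12729 - 10920)*(5308 + 72) = 6 - 23649*5380 = 6 - 127231620 = -127231614)
Q(z, C) = 12/C
Q(112, -15*s) + K = 12/((-15*18)) - 127231614 = 12/(-270) - 127231614 = 12*(-1/270) - 127231614 = -2/45 - 127231614 = -5725422632/45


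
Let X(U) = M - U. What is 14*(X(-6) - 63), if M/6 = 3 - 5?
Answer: -966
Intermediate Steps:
M = -12 (M = 6*(3 - 5) = 6*(-2) = -12)
X(U) = -12 - U
14*(X(-6) - 63) = 14*((-12 - 1*(-6)) - 63) = 14*((-12 + 6) - 63) = 14*(-6 - 63) = 14*(-69) = -966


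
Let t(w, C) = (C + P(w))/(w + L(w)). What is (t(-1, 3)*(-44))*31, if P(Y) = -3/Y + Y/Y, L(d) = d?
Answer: 4774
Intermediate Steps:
P(Y) = 1 - 3/Y (P(Y) = -3/Y + 1 = 1 - 3/Y)
t(w, C) = (C + (-3 + w)/w)/(2*w) (t(w, C) = (C + (-3 + w)/w)/(w + w) = (C + (-3 + w)/w)/((2*w)) = (C + (-3 + w)/w)*(1/(2*w)) = (C + (-3 + w)/w)/(2*w))
(t(-1, 3)*(-44))*31 = (((½)*(-3 - 1 + 3*(-1))/(-1)²)*(-44))*31 = (((½)*1*(-3 - 1 - 3))*(-44))*31 = (((½)*1*(-7))*(-44))*31 = -7/2*(-44)*31 = 154*31 = 4774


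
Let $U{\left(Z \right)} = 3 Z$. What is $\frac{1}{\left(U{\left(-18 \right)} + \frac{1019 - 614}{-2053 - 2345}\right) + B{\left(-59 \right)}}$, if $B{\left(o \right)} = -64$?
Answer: $- \frac{1466}{173123} \approx -0.008468$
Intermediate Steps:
$\frac{1}{\left(U{\left(-18 \right)} + \frac{1019 - 614}{-2053 - 2345}\right) + B{\left(-59 \right)}} = \frac{1}{\left(3 \left(-18\right) + \frac{1019 - 614}{-2053 - 2345}\right) - 64} = \frac{1}{\left(-54 + \frac{405}{-4398}\right) - 64} = \frac{1}{\left(-54 + 405 \left(- \frac{1}{4398}\right)\right) - 64} = \frac{1}{\left(-54 - \frac{135}{1466}\right) - 64} = \frac{1}{- \frac{79299}{1466} - 64} = \frac{1}{- \frac{173123}{1466}} = - \frac{1466}{173123}$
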